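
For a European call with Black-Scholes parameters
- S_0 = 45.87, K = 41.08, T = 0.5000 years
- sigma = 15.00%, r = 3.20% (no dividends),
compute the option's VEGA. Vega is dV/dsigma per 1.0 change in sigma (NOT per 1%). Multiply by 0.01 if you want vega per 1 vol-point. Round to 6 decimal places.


Answer: Vega = 5.970897

Derivation:
d1 = 1.2437058264; d2 = 1.1376398092
phi(d1) = 0.1840881381; exp(-qT) = 1.0000000000; exp(-rT) = 0.9841273201
Vega = S * exp(-qT) * phi(d1) * sqrt(T) = 45.8700 * 1.0000000000 * 0.1840881381 * 0.7071067812 = 5.970897


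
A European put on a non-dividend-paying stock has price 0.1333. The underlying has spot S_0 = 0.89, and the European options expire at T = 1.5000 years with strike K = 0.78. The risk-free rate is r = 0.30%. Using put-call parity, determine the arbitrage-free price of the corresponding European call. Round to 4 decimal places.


Put-call parity: C - P = S_0 * exp(-qT) - K * exp(-rT).
S_0 * exp(-qT) = 0.8900 * 1.00000000 = 0.89000000
K * exp(-rT) = 0.7800 * 0.99551011 = 0.77649789
C = P + S*exp(-qT) - K*exp(-rT)
C = 0.1333 + 0.89000000 - 0.77649789 = 0.2468

Answer: Call price = 0.2468


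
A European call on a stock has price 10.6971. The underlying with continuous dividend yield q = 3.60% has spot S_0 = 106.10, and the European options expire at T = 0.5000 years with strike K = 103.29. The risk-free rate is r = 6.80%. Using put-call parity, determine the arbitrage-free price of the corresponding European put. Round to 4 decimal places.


Answer: Put price = 6.3270

Derivation:
Put-call parity: C - P = S_0 * exp(-qT) - K * exp(-rT).
S_0 * exp(-qT) = 106.1000 * 0.98216103 = 104.20728553
K * exp(-rT) = 103.2900 * 0.96657150 = 99.83717071
P = C - S*exp(-qT) + K*exp(-rT)
P = 10.6971 - 104.20728553 + 99.83717071 = 6.3270


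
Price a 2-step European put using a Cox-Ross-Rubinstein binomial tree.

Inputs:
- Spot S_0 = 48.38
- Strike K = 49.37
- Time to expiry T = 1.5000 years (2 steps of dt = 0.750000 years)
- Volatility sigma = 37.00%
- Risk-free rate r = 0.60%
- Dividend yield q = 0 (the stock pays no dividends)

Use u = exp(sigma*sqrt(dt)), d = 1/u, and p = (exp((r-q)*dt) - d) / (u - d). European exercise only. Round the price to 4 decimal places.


Answer: Price = V(0,0) = 8.2377

Derivation:
dt = T/N = 0.750000
u = exp(sigma*sqrt(dt)) = 1.377719; d = 1/u = 0.725837
p = (exp((r-q)*dt) - d) / (u - d) = 0.427490
Discount per step: exp(-r*dt) = 0.995510
Stock lattice S(k, i) with i counting down-moves:
  k=0: S(0,0) = 48.3800
  k=1: S(1,0) = 66.6541; S(1,1) = 35.1160
  k=2: S(2,0) = 91.8306; S(2,1) = 48.3800; S(2,2) = 25.4885
Terminal payoffs V(N, i) = max(K - S_T, 0):
  V(2,0) = 0.000000; V(2,1) = 0.990000; V(2,2) = 23.881491
Backward induction: V(k, i) = exp(-r*dt) * [p * V(k+1, i) + (1-p) * V(k+1, i+1)].
  V(1,0) = exp(-r*dt) * [p*0.000000 + (1-p)*0.990000] = 0.564240
  V(1,1) = exp(-r*dt) * [p*0.990000 + (1-p)*23.881491] = 14.032326
  V(0,0) = exp(-r*dt) * [p*0.564240 + (1-p)*14.032326] = 8.237704


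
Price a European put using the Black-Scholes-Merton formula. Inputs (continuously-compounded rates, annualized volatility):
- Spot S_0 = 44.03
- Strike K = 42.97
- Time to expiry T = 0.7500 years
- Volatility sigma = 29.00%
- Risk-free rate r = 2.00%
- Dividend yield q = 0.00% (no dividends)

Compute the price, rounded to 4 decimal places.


d1 = (ln(S/K) + (r - q + 0.5*sigma^2) * T) / (sigma * sqrt(T)) = 0.28233034
d2 = d1 - sigma * sqrt(T) = 0.03118297
exp(-rT) = 0.98511194; exp(-qT) = 1.00000000
P = K * exp(-rT) * N(-d2) - S_0 * exp(-qT) * N(-d1)
N(-d1) = 0.38884511; N(-d2) = 0.48756181
P = 42.9700 * 0.98511194 * 0.48756181 - 44.0300 * 1.00000000 * 0.38884511 = 3.5178

Answer: Price = 3.5178


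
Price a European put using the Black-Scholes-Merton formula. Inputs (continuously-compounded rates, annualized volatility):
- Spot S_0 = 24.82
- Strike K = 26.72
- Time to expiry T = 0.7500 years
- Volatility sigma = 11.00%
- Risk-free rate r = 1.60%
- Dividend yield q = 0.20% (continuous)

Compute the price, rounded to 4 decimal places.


d1 = (ln(S/K) + (r - q + 0.5*sigma^2) * T) / (sigma * sqrt(T)) = -0.61645335
d2 = d1 - sigma * sqrt(T) = -0.71171615
exp(-rT) = 0.98807171; exp(-qT) = 0.99850112
P = K * exp(-rT) * N(-d2) - S_0 * exp(-qT) * N(-d1)
N(-d1) = 0.73120232; N(-d2) = 0.76167972
P = 26.7200 * 0.98807171 * 0.76167972 - 24.8200 * 0.99850112 * 0.73120232 = 1.9881

Answer: Price = 1.9881


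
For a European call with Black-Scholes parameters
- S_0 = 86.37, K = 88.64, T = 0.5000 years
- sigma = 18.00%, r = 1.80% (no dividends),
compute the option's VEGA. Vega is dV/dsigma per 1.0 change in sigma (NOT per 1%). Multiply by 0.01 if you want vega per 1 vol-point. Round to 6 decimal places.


Answer: Vega = 24.305796

Derivation:
d1 = -0.0694758317; d2 = -0.1967550523
phi(d1) = 0.3979806158; exp(-qT) = 1.0000000000; exp(-rT) = 0.9910403788
Vega = S * exp(-qT) * phi(d1) * sqrt(T) = 86.3700 * 1.0000000000 * 0.3979806158 * 0.7071067812 = 24.305796


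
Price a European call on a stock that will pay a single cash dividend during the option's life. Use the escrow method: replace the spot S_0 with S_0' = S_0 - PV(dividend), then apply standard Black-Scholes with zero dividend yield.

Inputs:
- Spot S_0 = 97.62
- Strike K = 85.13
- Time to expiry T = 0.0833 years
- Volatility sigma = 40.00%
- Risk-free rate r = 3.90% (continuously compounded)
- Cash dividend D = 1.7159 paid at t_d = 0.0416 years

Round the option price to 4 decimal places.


PV(D) = D * exp(-r * t_d) = 1.7159 * 0.99837892 = 1.71311838
S_0' = S_0 - PV(D) = 97.6200 - 1.71311838 = 95.90688162
d1 = (ln(S_0'/K) + (r + sigma^2/2)*T) / (sigma*sqrt(T)) = 1.11835721
d2 = d1 - sigma*sqrt(T) = 1.00291026
exp(-rT) = 0.99675657
N(d1) = 0.86829277; N(d2) = 0.84204792
C = S_0' * N(d1) - K * exp(-rT) * N(d2) = 95.90688162 * 0.86829277 - 85.1300 * 0.99675657 * 0.84204792 = 11.8242

Answer: Price = 11.8242


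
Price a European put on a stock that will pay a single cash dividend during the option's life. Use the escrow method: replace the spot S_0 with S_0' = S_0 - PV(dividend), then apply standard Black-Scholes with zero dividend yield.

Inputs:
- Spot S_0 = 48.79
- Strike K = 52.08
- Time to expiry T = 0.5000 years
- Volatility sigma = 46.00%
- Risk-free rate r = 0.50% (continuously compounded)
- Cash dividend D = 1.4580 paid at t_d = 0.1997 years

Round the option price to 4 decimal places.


PV(D) = D * exp(-r * t_d) = 1.4580 * 0.99900200 = 1.45654491
S_0' = S_0 - PV(D) = 48.7900 - 1.45654491 = 47.33345509
d1 = (ln(S_0'/K) + (r + sigma^2/2)*T) / (sigma*sqrt(T)) = -0.12347823
d2 = d1 - sigma*sqrt(T) = -0.44874735
exp(-rT) = 0.99750312
N(-d1) = 0.54913580; N(-d2) = 0.67319304
P = K * exp(-rT) * N(-d2) - S_0' * N(-d1) = 52.0800 * 0.99750312 * 0.67319304 - 47.33345509 * 0.54913580 = 8.9799

Answer: Price = 8.9799


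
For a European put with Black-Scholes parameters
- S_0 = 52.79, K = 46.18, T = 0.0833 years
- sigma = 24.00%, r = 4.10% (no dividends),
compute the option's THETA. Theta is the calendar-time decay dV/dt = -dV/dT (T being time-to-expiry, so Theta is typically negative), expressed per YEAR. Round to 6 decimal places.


Answer: Theta = -1.100675

Derivation:
d1 = 2.0152012940; d2 = 1.9459331195
phi(d1) = 0.0523681519; exp(-qT) = 1.0000000000; exp(-rT) = 0.9965905255
Theta = -S*exp(-qT)*phi(d1)*sigma/(2*sqrt(T)) + r*K*exp(-rT)*N(-d2) - q*S*exp(-qT)*N(-d1)
N(-d1) = 0.0219417810; N(-d2) = 0.0258313870; sqrt(T) = 0.2886173938
Term 1 = -52.7900 * 1.0000000000 * 0.0523681519 * 0.2400 / (2 * 0.2886173938) = -1.1494171030
Term 2 = 0.0410 * 46.1800 * 0.9965905255 * 0.0258313870 = 0.0487418788
Term 3 = 0 (no dividend yield, q = 0)
Theta = -1.1494171030 + (0.0487418788) + (0.0000000000) = -1.100675


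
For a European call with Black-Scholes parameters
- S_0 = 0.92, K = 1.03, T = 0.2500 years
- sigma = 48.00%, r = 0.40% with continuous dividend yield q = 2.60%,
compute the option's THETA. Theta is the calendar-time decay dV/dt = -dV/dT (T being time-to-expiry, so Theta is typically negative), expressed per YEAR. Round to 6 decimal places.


Answer: Theta = -0.155927

Derivation:
d1 = -0.3735017133; d2 = -0.6135017133
phi(d1) = 0.3720636645; exp(-qT) = 0.9935210793; exp(-rT) = 0.9990004998
Theta = -S*exp(-qT)*phi(d1)*sigma/(2*sqrt(T)) - r*K*exp(-rT)*N(d2) + q*S*exp(-qT)*N(d1)
N(d1) = 0.3543875352; N(d2) = 0.2697723251; sqrt(T) = 0.5000000000
Term 1 = -0.9200 * 0.9935210793 * 0.3720636645 * 0.4800 / (2 * 0.5000000000) = -0.1632388061
Term 2 = -0.0040 * 1.0300 * 0.9990004998 * 0.2697723251 = -0.0011103511
Term 3 = 0.0260 * 0.9200 * 0.9935210793 * 0.3543875352 = 0.0084220284
Theta = -0.1632388061 + (-0.0011103511) + (0.0084220284) = -0.155927


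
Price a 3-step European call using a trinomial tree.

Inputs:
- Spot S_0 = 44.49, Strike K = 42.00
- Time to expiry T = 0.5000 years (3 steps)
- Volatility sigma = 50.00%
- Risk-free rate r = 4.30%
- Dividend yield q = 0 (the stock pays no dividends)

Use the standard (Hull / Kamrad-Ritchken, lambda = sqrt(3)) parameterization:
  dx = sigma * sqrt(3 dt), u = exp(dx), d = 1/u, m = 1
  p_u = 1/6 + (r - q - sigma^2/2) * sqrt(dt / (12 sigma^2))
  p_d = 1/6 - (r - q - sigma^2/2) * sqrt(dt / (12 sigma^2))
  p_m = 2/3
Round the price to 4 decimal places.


Answer: Price = V(0,0) = 7.6695

Derivation:
dt = T/N = 0.166667; dx = sigma*sqrt(3*dt) = 0.353553
u = exp(dx) = 1.424119; d = 1/u = 0.702189
p_u = 0.147339, p_m = 0.666667, p_d = 0.185994
Discount per step: exp(-r*dt) = 0.992859
Stock lattice S(k, j) with j the centered position index:
  k=0: S(0,+0) = 44.4900
  k=1: S(1,-1) = 31.2404; S(1,+0) = 44.4900; S(1,+1) = 63.3591
  k=2: S(2,-2) = 21.9366; S(2,-1) = 31.2404; S(2,+0) = 44.4900; S(2,+1) = 63.3591; S(2,+2) = 90.2308
  k=3: S(3,-3) = 15.4036; S(3,-2) = 21.9366; S(3,-1) = 31.2404; S(3,+0) = 44.4900; S(3,+1) = 63.3591; S(3,+2) = 90.2308; S(3,+3) = 128.4994
Terminal payoffs V(N, j) = max(S_T - K, 0):
  V(3,-3) = 0.000000; V(3,-2) = 0.000000; V(3,-1) = 0.000000; V(3,+0) = 2.490000; V(3,+1) = 21.359055; V(3,+2) = 48.230836; V(3,+3) = 86.499449
Backward induction: V(k, j) = exp(-r*dt) * [p_u * V(k+1, j+1) + p_m * V(k+1, j) + p_d * V(k+1, j-1)]
  V(2,-2) = exp(-r*dt) * [p_u*0.000000 + p_m*0.000000 + p_d*0.000000] = 0.000000
  V(2,-1) = exp(-r*dt) * [p_u*2.490000 + p_m*0.000000 + p_d*0.000000] = 0.364254
  V(2,+0) = exp(-r*dt) * [p_u*21.359055 + p_m*2.490000 + p_d*0.000000] = 4.772696
  V(2,+1) = exp(-r*dt) * [p_u*48.230836 + p_m*21.359055 + p_d*2.490000] = 21.653045
  V(2,+2) = exp(-r*dt) * [p_u*86.499449 + p_m*48.230836 + p_d*21.359055] = 48.522309
  V(1,-1) = exp(-r*dt) * [p_u*4.772696 + p_m*0.364254 + p_d*0.000000] = 0.939285
  V(1,+0) = exp(-r*dt) * [p_u*21.653045 + p_m*4.772696 + p_d*0.364254] = 6.393899
  V(1,+1) = exp(-r*dt) * [p_u*48.522309 + p_m*21.653045 + p_d*4.772696] = 22.311814
  V(0,+0) = exp(-r*dt) * [p_u*22.311814 + p_m*6.393899 + p_d*0.939285] = 7.669541


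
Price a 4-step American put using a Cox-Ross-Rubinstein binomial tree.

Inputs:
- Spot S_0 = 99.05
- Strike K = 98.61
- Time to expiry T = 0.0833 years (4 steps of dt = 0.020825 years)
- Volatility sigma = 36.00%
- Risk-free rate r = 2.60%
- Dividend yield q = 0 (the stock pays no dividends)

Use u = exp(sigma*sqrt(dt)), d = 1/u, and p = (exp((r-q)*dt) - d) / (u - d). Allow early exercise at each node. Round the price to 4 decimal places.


dt = T/N = 0.020825
u = exp(sigma*sqrt(dt)) = 1.053324; d = 1/u = 0.949375
p = (exp((r-q)*dt) - d) / (u - d) = 0.492225
Discount per step: exp(-r*dt) = 0.999459
Stock lattice S(k, i) with i counting down-moves:
  k=0: S(0,0) = 99.0500
  k=1: S(1,0) = 104.3318; S(1,1) = 94.0356
  k=2: S(2,0) = 109.8952; S(2,1) = 99.0500; S(2,2) = 89.2751
  k=3: S(3,0) = 115.7553; S(3,1) = 104.3318; S(3,2) = 94.0356; S(3,3) = 84.7556
  k=4: S(4,0) = 121.9278; S(4,1) = 109.8952; S(4,2) = 99.0500; S(4,3) = 89.2751; S(4,4) = 80.4648
Terminal payoffs V(N, i) = max(K - S_T, 0):
  V(4,0) = 0.000000; V(4,1) = 0.000000; V(4,2) = 0.000000; V(4,3) = 9.334909; V(4,4) = 18.145166
Backward induction: V(k, i) = exp(-r*dt) * [p * V(k+1, i) + (1-p) * V(k+1, i+1)]; then take max(V_cont, immediate exercise) for American.
  V(3,0) = exp(-r*dt) * [p*0.000000 + (1-p)*0.000000] = 0.000000; exercise = 0.000000; V(3,0) = max -> 0.000000
  V(3,1) = exp(-r*dt) * [p*0.000000 + (1-p)*0.000000] = 0.000000; exercise = 0.000000; V(3,1) = max -> 0.000000
  V(3,2) = exp(-r*dt) * [p*0.000000 + (1-p)*9.334909] = 4.737464; exercise = 4.574380; V(3,2) = max -> 4.737464
  V(3,3) = exp(-r*dt) * [p*9.334909 + (1-p)*18.145166] = 13.801059; exercise = 13.854437; V(3,3) = max -> 13.854437
  V(2,0) = exp(-r*dt) * [p*0.000000 + (1-p)*0.000000] = 0.000000; exercise = 0.000000; V(2,0) = max -> 0.000000
  V(2,1) = exp(-r*dt) * [p*0.000000 + (1-p)*4.737464] = 2.404262; exercise = 0.000000; V(2,1) = max -> 2.404262
  V(2,2) = exp(-r*dt) * [p*4.737464 + (1-p)*13.854437] = 9.361762; exercise = 9.334909; V(2,2) = max -> 9.361762
  V(1,0) = exp(-r*dt) * [p*0.000000 + (1-p)*2.404262] = 1.220163; exercise = 0.000000; V(1,0) = max -> 1.220163
  V(1,1) = exp(-r*dt) * [p*2.404262 + (1-p)*9.361762] = 5.933890; exercise = 4.574380; V(1,1) = max -> 5.933890
  V(0,0) = exp(-r*dt) * [p*1.220163 + (1-p)*5.933890] = 3.611718; exercise = 0.000000; V(0,0) = max -> 3.611718

Answer: Price = V(0,0) = 3.6117


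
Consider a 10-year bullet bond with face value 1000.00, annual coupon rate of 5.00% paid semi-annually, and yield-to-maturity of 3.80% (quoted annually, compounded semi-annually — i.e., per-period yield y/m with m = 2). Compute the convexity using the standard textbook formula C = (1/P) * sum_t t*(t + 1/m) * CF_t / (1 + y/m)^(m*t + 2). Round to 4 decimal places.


Coupon per period c = face * coupon_rate / m = 25.000000
Periods per year m = 2; per-period yield y/m = 0.019000
Number of cashflows N = 20
Cashflows (t years, CF_t, discount factor 1/(1+y/m)^(m*t), PV):
  t = 0.5000: CF_t = 25.000000, DF = 0.981354, PV = 24.533857
  t = 1.0000: CF_t = 25.000000, DF = 0.963056, PV = 24.076405
  t = 1.5000: CF_t = 25.000000, DF = 0.945099, PV = 23.627483
  t = 2.0000: CF_t = 25.000000, DF = 0.927477, PV = 23.186931
  t = 2.5000: CF_t = 25.000000, DF = 0.910184, PV = 22.754594
  t = 3.0000: CF_t = 25.000000, DF = 0.893213, PV = 22.330318
  t = 3.5000: CF_t = 25.000000, DF = 0.876558, PV = 21.913953
  t = 4.0000: CF_t = 25.000000, DF = 0.860214, PV = 21.505351
  t = 4.5000: CF_t = 25.000000, DF = 0.844175, PV = 21.104368
  t = 5.0000: CF_t = 25.000000, DF = 0.828434, PV = 20.710862
  t = 5.5000: CF_t = 25.000000, DF = 0.812988, PV = 20.324693
  t = 6.0000: CF_t = 25.000000, DF = 0.797829, PV = 19.945724
  t = 6.5000: CF_t = 25.000000, DF = 0.782953, PV = 19.573821
  t = 7.0000: CF_t = 25.000000, DF = 0.768354, PV = 19.208853
  t = 7.5000: CF_t = 25.000000, DF = 0.754028, PV = 18.850690
  t = 8.0000: CF_t = 25.000000, DF = 0.739968, PV = 18.499205
  t = 8.5000: CF_t = 25.000000, DF = 0.726171, PV = 18.154274
  t = 9.0000: CF_t = 25.000000, DF = 0.712631, PV = 17.815774
  t = 9.5000: CF_t = 25.000000, DF = 0.699343, PV = 17.483586
  t = 10.0000: CF_t = 1025.000000, DF = 0.686304, PV = 703.461259
Price P = sum_t PV_t = 1099.062000
Convexity numerator sum_t t*(t + 1/m) * CF_t / (1+y/m)^(m*t + 2):
  t = 0.5000: term = 11.813741
  t = 1.0000: term = 34.780397
  t = 1.5000: term = 68.263782
  t = 2.0000: term = 111.651589
  t = 2.5000: term = 164.354646
  t = 3.0000: term = 225.806186
  t = 3.5000: term = 295.461153
  t = 4.0000: term = 372.795511
  t = 4.5000: term = 457.305582
  t = 5.0000: term = 548.507404
  t = 5.5000: term = 645.936099
  t = 6.0000: term = 749.145266
  t = 6.5000: term = 857.706389
  t = 7.0000: term = 971.208261
  t = 7.5000: term = 1089.256427
  t = 8.0000: term = 1211.472637
  t = 8.5000: term = 1337.494324
  t = 9.0000: term = 1466.974090
  t = 9.5000: term = 1599.579206
  t = 10.0000: term = 71134.636455
Convexity = (1/P) * sum = 83354.149145 / 1099.062000 = 75.841171

Answer: Convexity = 75.8412


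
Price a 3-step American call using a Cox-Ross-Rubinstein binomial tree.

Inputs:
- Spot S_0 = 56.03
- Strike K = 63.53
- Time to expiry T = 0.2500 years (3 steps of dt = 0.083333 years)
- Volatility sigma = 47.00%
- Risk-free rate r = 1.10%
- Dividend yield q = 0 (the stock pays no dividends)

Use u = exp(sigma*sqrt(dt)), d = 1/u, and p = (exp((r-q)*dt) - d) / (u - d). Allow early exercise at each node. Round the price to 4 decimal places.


dt = T/N = 0.083333
u = exp(sigma*sqrt(dt)) = 1.145312; d = 1/u = 0.873124
p = (exp((r-q)*dt) - d) / (u - d) = 0.469502
Discount per step: exp(-r*dt) = 0.999084
Stock lattice S(k, i) with i counting down-moves:
  k=0: S(0,0) = 56.0300
  k=1: S(1,0) = 64.1718; S(1,1) = 48.9212
  k=2: S(2,0) = 73.4968; S(2,1) = 56.0300; S(2,2) = 42.7143
  k=3: S(3,0) = 84.1768; S(3,1) = 64.1718; S(3,2) = 48.9212; S(3,3) = 37.2949
Terminal payoffs V(N, i) = max(S_T - K, 0):
  V(3,0) = 20.646788; V(3,1) = 0.641846; V(3,2) = 0.000000; V(3,3) = 0.000000
Backward induction: V(k, i) = exp(-r*dt) * [p * V(k+1, i) + (1-p) * V(k+1, i+1)]; then take max(V_cont, immediate exercise) for American.
  V(2,0) = exp(-r*dt) * [p*20.646788 + (1-p)*0.641846] = 10.025011; exercise = 9.966801; V(2,0) = max -> 10.025011
  V(2,1) = exp(-r*dt) * [p*0.641846 + (1-p)*0.000000] = 0.301072; exercise = 0.000000; V(2,1) = max -> 0.301072
  V(2,2) = exp(-r*dt) * [p*0.000000 + (1-p)*0.000000] = 0.000000; exercise = 0.000000; V(2,2) = max -> 0.000000
  V(1,0) = exp(-r*dt) * [p*10.025011 + (1-p)*0.301072] = 4.862021; exercise = 0.641846; V(1,0) = max -> 4.862021
  V(1,1) = exp(-r*dt) * [p*0.301072 + (1-p)*0.000000] = 0.141224; exercise = 0.000000; V(1,1) = max -> 0.141224
  V(0,0) = exp(-r*dt) * [p*4.862021 + (1-p)*0.141224] = 2.355487; exercise = 0.000000; V(0,0) = max -> 2.355487

Answer: Price = V(0,0) = 2.3555


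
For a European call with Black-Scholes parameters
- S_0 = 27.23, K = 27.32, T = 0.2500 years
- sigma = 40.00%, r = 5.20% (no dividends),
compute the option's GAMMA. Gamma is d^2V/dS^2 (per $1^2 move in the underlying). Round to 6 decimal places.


d1 = 0.1485013599; d2 = -0.0514986401
phi(d1) = 0.3945675752; exp(-qT) = 1.0000000000; exp(-rT) = 0.9870841350
Gamma = exp(-qT) * phi(d1) / (S * sigma * sqrt(T)) = 1.0000000000 * 0.3945675752 / (27.2300 * 0.4000 * 0.5000000000) = 0.072451

Answer: Gamma = 0.072451


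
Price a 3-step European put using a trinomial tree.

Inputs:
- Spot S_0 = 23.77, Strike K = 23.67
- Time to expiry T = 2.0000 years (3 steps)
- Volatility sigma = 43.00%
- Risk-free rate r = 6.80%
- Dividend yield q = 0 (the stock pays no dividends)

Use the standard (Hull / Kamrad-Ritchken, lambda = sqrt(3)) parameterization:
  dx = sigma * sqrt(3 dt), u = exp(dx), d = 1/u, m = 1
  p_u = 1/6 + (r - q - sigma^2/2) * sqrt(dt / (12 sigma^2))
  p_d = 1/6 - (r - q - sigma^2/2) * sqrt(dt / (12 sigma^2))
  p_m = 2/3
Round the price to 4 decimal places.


dt = T/N = 0.666667; dx = sigma*sqrt(3*dt) = 0.608112
u = exp(dx) = 1.836960; d = 1/u = 0.544378
p_u = 0.153265, p_m = 0.666667, p_d = 0.180069
Discount per step: exp(-r*dt) = 0.955679
Stock lattice S(k, j) with j the centered position index:
  k=0: S(0,+0) = 23.7700
  k=1: S(1,-1) = 12.9399; S(1,+0) = 23.7700; S(1,+1) = 43.6645
  k=2: S(2,-2) = 7.0442; S(2,-1) = 12.9399; S(2,+0) = 23.7700; S(2,+1) = 43.6645; S(2,+2) = 80.2100
  k=3: S(3,-3) = 3.8347; S(3,-2) = 7.0442; S(3,-1) = 12.9399; S(3,+0) = 23.7700; S(3,+1) = 43.6645; S(3,+2) = 80.2100; S(3,+3) = 147.3425
Terminal payoffs V(N, j) = max(K - S_T, 0):
  V(3,-3) = 19.835309; V(3,-2) = 16.625828; V(3,-1) = 10.730140; V(3,+0) = 0.000000; V(3,+1) = 0.000000; V(3,+2) = 0.000000; V(3,+3) = 0.000000
Backward induction: V(k, j) = exp(-r*dt) * [p_u * V(k+1, j+1) + p_m * V(k+1, j) + p_d * V(k+1, j-1)]
  V(2,-2) = exp(-r*dt) * [p_u*10.730140 + p_m*16.625828 + p_d*19.835309] = 15.577714
  V(2,-1) = exp(-r*dt) * [p_u*0.000000 + p_m*10.730140 + p_d*16.625828] = 9.697484
  V(2,+0) = exp(-r*dt) * [p_u*0.000000 + p_m*0.000000 + p_d*10.730140] = 1.846528
  V(2,+1) = exp(-r*dt) * [p_u*0.000000 + p_m*0.000000 + p_d*0.000000] = 0.000000
  V(2,+2) = exp(-r*dt) * [p_u*0.000000 + p_m*0.000000 + p_d*0.000000] = 0.000000
  V(1,-1) = exp(-r*dt) * [p_u*1.846528 + p_m*9.697484 + p_d*15.577714] = 9.129654
  V(1,+0) = exp(-r*dt) * [p_u*0.000000 + p_m*1.846528 + p_d*9.697484] = 2.845279
  V(1,+1) = exp(-r*dt) * [p_u*0.000000 + p_m*0.000000 + p_d*1.846528] = 0.317765
  V(0,+0) = exp(-r*dt) * [p_u*0.317765 + p_m*2.845279 + p_d*9.129654] = 3.430429

Answer: Price = V(0,0) = 3.4304


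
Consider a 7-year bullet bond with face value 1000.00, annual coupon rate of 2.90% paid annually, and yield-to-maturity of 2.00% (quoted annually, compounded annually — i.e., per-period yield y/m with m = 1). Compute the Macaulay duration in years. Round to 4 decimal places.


Coupon per period c = face * coupon_rate / m = 29.000000
Periods per year m = 1; per-period yield y/m = 0.020000
Number of cashflows N = 7
Cashflows (t years, CF_t, discount factor 1/(1+y/m)^(m*t), PV):
  t = 1.0000: CF_t = 29.000000, DF = 0.980392, PV = 28.431373
  t = 2.0000: CF_t = 29.000000, DF = 0.961169, PV = 27.873895
  t = 3.0000: CF_t = 29.000000, DF = 0.942322, PV = 27.327348
  t = 4.0000: CF_t = 29.000000, DF = 0.923845, PV = 26.791517
  t = 5.0000: CF_t = 29.000000, DF = 0.905731, PV = 26.266193
  t = 6.0000: CF_t = 29.000000, DF = 0.887971, PV = 25.751170
  t = 7.0000: CF_t = 1029.000000, DF = 0.870560, PV = 895.806424
Price P = sum_t PV_t = 1058.247920
Macaulay numerator sum_t t * PV_t:
  t * PV_t at t = 1.0000: 28.431373
  t * PV_t at t = 2.0000: 55.747789
  t * PV_t at t = 3.0000: 81.982043
  t * PV_t at t = 4.0000: 107.166069
  t * PV_t at t = 5.0000: 131.330967
  t * PV_t at t = 6.0000: 154.507021
  t * PV_t at t = 7.0000: 6270.644967
Macaulay duration D = (sum_t t * PV_t) / P = 6829.810229 / 1058.247920 = 6.453885

Answer: Macaulay duration = 6.4539 years


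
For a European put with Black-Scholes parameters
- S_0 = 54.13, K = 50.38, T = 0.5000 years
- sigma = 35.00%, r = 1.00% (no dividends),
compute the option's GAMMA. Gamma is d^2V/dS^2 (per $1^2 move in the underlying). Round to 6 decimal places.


d1 = 0.4340394760; d2 = 0.1865521026
phi(d1) = 0.3630794251; exp(-qT) = 1.0000000000; exp(-rT) = 0.9950124792
Gamma = exp(-qT) * phi(d1) / (S * sigma * sqrt(T)) = 1.0000000000 * 0.3630794251 / (54.1300 * 0.3500 * 0.7071067812) = 0.027103

Answer: Gamma = 0.027103


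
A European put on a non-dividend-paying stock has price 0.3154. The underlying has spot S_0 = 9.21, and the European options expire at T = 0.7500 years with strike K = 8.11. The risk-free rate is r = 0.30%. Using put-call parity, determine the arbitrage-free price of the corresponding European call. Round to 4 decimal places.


Answer: Call price = 1.4336

Derivation:
Put-call parity: C - P = S_0 * exp(-qT) - K * exp(-rT).
S_0 * exp(-qT) = 9.2100 * 1.00000000 = 9.21000000
K * exp(-rT) = 8.1100 * 0.99775253 = 8.09177301
C = P + S*exp(-qT) - K*exp(-rT)
C = 0.3154 + 9.21000000 - 8.09177301 = 1.4336


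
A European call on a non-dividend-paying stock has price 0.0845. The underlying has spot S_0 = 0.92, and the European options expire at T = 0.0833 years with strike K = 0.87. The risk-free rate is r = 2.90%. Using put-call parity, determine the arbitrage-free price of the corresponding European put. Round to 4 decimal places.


Put-call parity: C - P = S_0 * exp(-qT) - K * exp(-rT).
S_0 * exp(-qT) = 0.9200 * 1.00000000 = 0.92000000
K * exp(-rT) = 0.8700 * 0.99758722 = 0.86790088
P = C - S*exp(-qT) + K*exp(-rT)
P = 0.0845 - 0.92000000 + 0.86790088 = 0.0324

Answer: Put price = 0.0324


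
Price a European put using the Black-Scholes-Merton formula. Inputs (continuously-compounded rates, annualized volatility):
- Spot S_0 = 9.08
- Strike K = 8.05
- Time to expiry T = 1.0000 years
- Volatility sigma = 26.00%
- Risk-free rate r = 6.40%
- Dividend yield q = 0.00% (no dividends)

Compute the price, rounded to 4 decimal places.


d1 = (ln(S/K) + (r - q + 0.5*sigma^2) * T) / (sigma * sqrt(T)) = 0.83923885
d2 = d1 - sigma * sqrt(T) = 0.57923885
exp(-rT) = 0.93800500; exp(-qT) = 1.00000000
P = K * exp(-rT) * N(-d2) - S_0 * exp(-qT) * N(-d1)
N(-d1) = 0.20066764; N(-d2) = 0.28121401
P = 8.0500 * 0.93800500 * 0.28121401 - 9.0800 * 1.00000000 * 0.20066764 = 0.3014

Answer: Price = 0.3014


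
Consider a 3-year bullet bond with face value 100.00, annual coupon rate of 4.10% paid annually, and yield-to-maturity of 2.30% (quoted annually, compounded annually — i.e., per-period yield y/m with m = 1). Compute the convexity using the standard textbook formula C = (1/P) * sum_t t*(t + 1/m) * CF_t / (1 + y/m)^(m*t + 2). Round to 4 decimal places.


Coupon per period c = face * coupon_rate / m = 4.100000
Periods per year m = 1; per-period yield y/m = 0.023000
Number of cashflows N = 3
Cashflows (t years, CF_t, discount factor 1/(1+y/m)^(m*t), PV):
  t = 1.0000: CF_t = 4.100000, DF = 0.977517, PV = 4.007820
  t = 2.0000: CF_t = 4.100000, DF = 0.955540, PV = 3.917713
  t = 3.0000: CF_t = 104.100000, DF = 0.934056, PV = 97.235271
Price P = sum_t PV_t = 105.160804
Convexity numerator sum_t t*(t + 1/m) * CF_t / (1+y/m)^(m*t + 2):
  t = 1.0000: term = 7.659262
  t = 2.0000: term = 22.461180
  t = 3.0000: term = 1114.945931
Convexity = (1/P) * sum = 1145.066374 / 105.160804 = 10.888718

Answer: Convexity = 10.8887


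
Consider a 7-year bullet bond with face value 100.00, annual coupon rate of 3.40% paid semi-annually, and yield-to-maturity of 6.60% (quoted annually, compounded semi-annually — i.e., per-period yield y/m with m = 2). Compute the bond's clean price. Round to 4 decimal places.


Coupon per period c = face * coupon_rate / m = 1.700000
Periods per year m = 2; per-period yield y/m = 0.033000
Number of cashflows N = 14
Cashflows (t years, CF_t, discount factor 1/(1+y/m)^(m*t), PV):
  t = 0.5000: CF_t = 1.700000, DF = 0.968054, PV = 1.645692
  t = 1.0000: CF_t = 1.700000, DF = 0.937129, PV = 1.593119
  t = 1.5000: CF_t = 1.700000, DF = 0.907192, PV = 1.542226
  t = 2.0000: CF_t = 1.700000, DF = 0.878211, PV = 1.492958
  t = 2.5000: CF_t = 1.700000, DF = 0.850156, PV = 1.445264
  t = 3.0000: CF_t = 1.700000, DF = 0.822997, PV = 1.399094
  t = 3.5000: CF_t = 1.700000, DF = 0.796705, PV = 1.354399
  t = 4.0000: CF_t = 1.700000, DF = 0.771254, PV = 1.311132
  t = 4.5000: CF_t = 1.700000, DF = 0.746616, PV = 1.269247
  t = 5.0000: CF_t = 1.700000, DF = 0.722764, PV = 1.228700
  t = 5.5000: CF_t = 1.700000, DF = 0.699675, PV = 1.189448
  t = 6.0000: CF_t = 1.700000, DF = 0.677323, PV = 1.151450
  t = 6.5000: CF_t = 1.700000, DF = 0.655686, PV = 1.114666
  t = 7.0000: CF_t = 101.700000, DF = 0.634739, PV = 64.553003
Price P = sum_t PV_t = 82.290398

Answer: Price = 82.2904


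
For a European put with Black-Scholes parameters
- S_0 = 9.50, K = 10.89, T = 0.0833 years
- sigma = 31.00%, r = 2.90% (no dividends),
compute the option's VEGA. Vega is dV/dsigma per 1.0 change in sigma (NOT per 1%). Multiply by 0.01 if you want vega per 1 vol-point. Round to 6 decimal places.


Answer: Vega = 0.379817

Derivation:
d1 = -1.4544858454; d2 = -1.5439572374
phi(d1) = 0.1385251931; exp(-qT) = 1.0000000000; exp(-rT) = 0.9975872155
Vega = S * exp(-qT) * phi(d1) * sqrt(T) = 9.5000 * 1.0000000000 * 0.1385251931 * 0.2886173938 = 0.379817


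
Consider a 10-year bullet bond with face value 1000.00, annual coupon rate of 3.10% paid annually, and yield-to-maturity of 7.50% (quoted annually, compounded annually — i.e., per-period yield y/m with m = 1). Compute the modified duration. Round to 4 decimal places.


Answer: Modified duration = 7.8584

Derivation:
Coupon per period c = face * coupon_rate / m = 31.000000
Periods per year m = 1; per-period yield y/m = 0.075000
Number of cashflows N = 10
Cashflows (t years, CF_t, discount factor 1/(1+y/m)^(m*t), PV):
  t = 1.0000: CF_t = 31.000000, DF = 0.930233, PV = 28.837209
  t = 2.0000: CF_t = 31.000000, DF = 0.865333, PV = 26.825311
  t = 3.0000: CF_t = 31.000000, DF = 0.804961, PV = 24.953778
  t = 4.0000: CF_t = 31.000000, DF = 0.748801, PV = 23.212816
  t = 5.0000: CF_t = 31.000000, DF = 0.696559, PV = 21.593318
  t = 6.0000: CF_t = 31.000000, DF = 0.647962, PV = 20.086807
  t = 7.0000: CF_t = 31.000000, DF = 0.602755, PV = 18.685402
  t = 8.0000: CF_t = 31.000000, DF = 0.560702, PV = 17.381769
  t = 9.0000: CF_t = 31.000000, DF = 0.521583, PV = 16.169088
  t = 10.0000: CF_t = 1031.000000, DF = 0.485194, PV = 500.234940
Price P = sum_t PV_t = 697.980438
First compute Macaulay numerator sum_t t * PV_t:
  t * PV_t at t = 1.0000: 28.837209
  t * PV_t at t = 2.0000: 53.650622
  t * PV_t at t = 3.0000: 74.861333
  t * PV_t at t = 4.0000: 92.851266
  t * PV_t at t = 5.0000: 107.966588
  t * PV_t at t = 6.0000: 120.520842
  t * PV_t at t = 7.0000: 130.797813
  t * PV_t at t = 8.0000: 139.054154
  t * PV_t at t = 9.0000: 145.521789
  t * PV_t at t = 10.0000: 5002.349401
Macaulay duration D = 5896.411017 / 697.980438 = 8.447817
Modified duration = D / (1 + y/m) = 8.447817 / (1 + 0.075000) = 7.858434


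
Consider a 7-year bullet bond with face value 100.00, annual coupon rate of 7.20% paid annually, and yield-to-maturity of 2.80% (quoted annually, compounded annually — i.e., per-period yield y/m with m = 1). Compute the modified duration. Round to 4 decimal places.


Coupon per period c = face * coupon_rate / m = 7.200000
Periods per year m = 1; per-period yield y/m = 0.028000
Number of cashflows N = 7
Cashflows (t years, CF_t, discount factor 1/(1+y/m)^(m*t), PV):
  t = 1.0000: CF_t = 7.200000, DF = 0.972763, PV = 7.003891
  t = 2.0000: CF_t = 7.200000, DF = 0.946267, PV = 6.813124
  t = 3.0000: CF_t = 7.200000, DF = 0.920493, PV = 6.627552
  t = 4.0000: CF_t = 7.200000, DF = 0.895422, PV = 6.447035
  t = 5.0000: CF_t = 7.200000, DF = 0.871033, PV = 6.271435
  t = 6.0000: CF_t = 7.200000, DF = 0.847308, PV = 6.100618
  t = 7.0000: CF_t = 107.200000, DF = 0.824230, PV = 88.357411
Price P = sum_t PV_t = 127.621066
First compute Macaulay numerator sum_t t * PV_t:
  t * PV_t at t = 1.0000: 7.003891
  t * PV_t at t = 2.0000: 13.626247
  t * PV_t at t = 3.0000: 19.882656
  t * PV_t at t = 4.0000: 25.788141
  t * PV_t at t = 5.0000: 31.357175
  t * PV_t at t = 6.0000: 36.603706
  t * PV_t at t = 7.0000: 618.501878
Macaulay duration D = 752.763694 / 127.621066 = 5.898428
Modified duration = D / (1 + y/m) = 5.898428 / (1 + 0.028000) = 5.737771

Answer: Modified duration = 5.7378


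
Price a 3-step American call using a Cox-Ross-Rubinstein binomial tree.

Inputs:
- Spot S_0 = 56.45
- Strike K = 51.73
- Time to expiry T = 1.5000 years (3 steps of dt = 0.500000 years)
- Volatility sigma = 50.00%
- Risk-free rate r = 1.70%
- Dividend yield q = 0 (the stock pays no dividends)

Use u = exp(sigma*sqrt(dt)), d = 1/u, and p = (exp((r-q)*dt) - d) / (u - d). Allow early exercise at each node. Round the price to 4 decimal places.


dt = T/N = 0.500000
u = exp(sigma*sqrt(dt)) = 1.424119; d = 1/u = 0.702189
p = (exp((r-q)*dt) - d) / (u - d) = 0.424345
Discount per step: exp(-r*dt) = 0.991536
Stock lattice S(k, i) with i counting down-moves:
  k=0: S(0,0) = 56.4500
  k=1: S(1,0) = 80.3915; S(1,1) = 39.6385
  k=2: S(2,0) = 114.4871; S(2,1) = 56.4500; S(2,2) = 27.8337
  k=3: S(3,0) = 163.0432; S(3,1) = 80.3915; S(3,2) = 39.6385; S(3,3) = 19.5445
Terminal payoffs V(N, i) = max(S_T - K, 0):
  V(3,0) = 111.313243; V(3,1) = 28.661519; V(3,2) = 0.000000; V(3,3) = 0.000000
Backward induction: V(k, i) = exp(-r*dt) * [p * V(k+1, i) + (1-p) * V(k+1, i+1)]; then take max(V_cont, immediate exercise) for American.
  V(2,0) = exp(-r*dt) * [p*111.313243 + (1-p)*28.661519] = 63.194932; exercise = 62.757091; V(2,0) = max -> 63.194932
  V(2,1) = exp(-r*dt) * [p*28.661519 + (1-p)*0.000000] = 12.059435; exercise = 4.720000; V(2,1) = max -> 12.059435
  V(2,2) = exp(-r*dt) * [p*0.000000 + (1-p)*0.000000] = 0.000000; exercise = 0.000000; V(2,2) = max -> 0.000000
  V(1,0) = exp(-r*dt) * [p*63.194932 + (1-p)*12.059435] = 33.472805; exercise = 28.661519; V(1,0) = max -> 33.472805
  V(1,1) = exp(-r*dt) * [p*12.059435 + (1-p)*0.000000] = 5.074050; exercise = 0.000000; V(1,1) = max -> 5.074050
  V(0,0) = exp(-r*dt) * [p*33.472805 + (1-p)*5.074050] = 16.979979; exercise = 4.720000; V(0,0) = max -> 16.979979

Answer: Price = V(0,0) = 16.9800


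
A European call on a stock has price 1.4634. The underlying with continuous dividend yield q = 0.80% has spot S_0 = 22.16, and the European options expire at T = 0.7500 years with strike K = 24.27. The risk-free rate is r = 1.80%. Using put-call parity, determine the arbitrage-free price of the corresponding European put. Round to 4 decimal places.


Put-call parity: C - P = S_0 * exp(-qT) - K * exp(-rT).
S_0 * exp(-qT) = 22.1600 * 0.99401796 = 22.02743808
K * exp(-rT) = 24.2700 * 0.98659072 = 23.94455669
P = C - S*exp(-qT) + K*exp(-rT)
P = 1.4634 - 22.02743808 + 23.94455669 = 3.3805

Answer: Put price = 3.3805


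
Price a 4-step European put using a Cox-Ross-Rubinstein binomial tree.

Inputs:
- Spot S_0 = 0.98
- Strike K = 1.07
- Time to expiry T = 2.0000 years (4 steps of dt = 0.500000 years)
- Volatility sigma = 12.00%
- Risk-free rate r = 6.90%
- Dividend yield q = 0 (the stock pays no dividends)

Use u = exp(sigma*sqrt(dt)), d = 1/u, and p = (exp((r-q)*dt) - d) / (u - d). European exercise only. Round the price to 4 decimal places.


dt = T/N = 0.500000
u = exp(sigma*sqrt(dt)) = 1.088557; d = 1/u = 0.918647
p = (exp((r-q)*dt) - d) / (u - d) = 0.685392
Discount per step: exp(-r*dt) = 0.966088
Stock lattice S(k, i) with i counting down-moves:
  k=0: S(0,0) = 0.9800
  k=1: S(1,0) = 1.0668; S(1,1) = 0.9003
  k=2: S(2,0) = 1.1613; S(2,1) = 0.9800; S(2,2) = 0.8270
  k=3: S(3,0) = 1.2641; S(3,1) = 1.0668; S(3,2) = 0.9003; S(3,3) = 0.7598
  k=4: S(4,0) = 1.3760; S(4,1) = 1.1613; S(4,2) = 0.9800; S(4,3) = 0.8270; S(4,4) = 0.6979
Terminal payoffs V(N, i) = max(K - S_T, 0):
  V(4,0) = 0.000000; V(4,1) = 0.000000; V(4,2) = 0.090000; V(4,3) = 0.242965; V(4,4) = 0.372054
Backward induction: V(k, i) = exp(-r*dt) * [p * V(k+1, i) + (1-p) * V(k+1, i+1)].
  V(3,0) = exp(-r*dt) * [p*0.000000 + (1-p)*0.000000] = 0.000000
  V(3,1) = exp(-r*dt) * [p*0.000000 + (1-p)*0.090000] = 0.027355
  V(3,2) = exp(-r*dt) * [p*0.090000 + (1-p)*0.242965] = 0.133440
  V(3,3) = exp(-r*dt) * [p*0.242965 + (1-p)*0.372054] = 0.273961
  V(2,0) = exp(-r*dt) * [p*0.000000 + (1-p)*0.027355] = 0.008314
  V(2,1) = exp(-r*dt) * [p*0.027355 + (1-p)*0.133440] = 0.058670
  V(2,2) = exp(-r*dt) * [p*0.133440 + (1-p)*0.273961] = 0.171625
  V(1,0) = exp(-r*dt) * [p*0.008314 + (1-p)*0.058670] = 0.023337
  V(1,1) = exp(-r*dt) * [p*0.058670 + (1-p)*0.171625] = 0.091012
  V(0,0) = exp(-r*dt) * [p*0.023337 + (1-p)*0.091012] = 0.043115

Answer: Price = V(0,0) = 0.0431


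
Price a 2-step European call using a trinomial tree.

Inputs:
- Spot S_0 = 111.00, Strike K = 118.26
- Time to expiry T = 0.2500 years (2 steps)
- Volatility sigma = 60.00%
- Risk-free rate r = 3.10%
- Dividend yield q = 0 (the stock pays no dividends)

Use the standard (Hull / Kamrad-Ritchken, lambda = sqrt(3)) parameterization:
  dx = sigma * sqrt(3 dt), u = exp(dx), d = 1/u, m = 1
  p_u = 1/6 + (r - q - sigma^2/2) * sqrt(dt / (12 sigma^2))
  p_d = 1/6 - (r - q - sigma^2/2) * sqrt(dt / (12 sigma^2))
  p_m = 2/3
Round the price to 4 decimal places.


dt = T/N = 0.125000; dx = sigma*sqrt(3*dt) = 0.367423
u = exp(dx) = 1.444009; d = 1/u = 0.692516
p_u = 0.141321, p_m = 0.666667, p_d = 0.192012
Discount per step: exp(-r*dt) = 0.996132
Stock lattice S(k, j) with j the centered position index:
  k=0: S(0,+0) = 111.0000
  k=1: S(1,-1) = 76.8693; S(1,+0) = 111.0000; S(1,+1) = 160.2850
  k=2: S(2,-2) = 53.2333; S(2,-1) = 76.8693; S(2,+0) = 111.0000; S(2,+1) = 160.2850; S(2,+2) = 231.4531
Terminal payoffs V(N, j) = max(S_T - K, 0):
  V(2,-2) = 0.000000; V(2,-1) = 0.000000; V(2,+0) = 0.000000; V(2,+1) = 42.025029; V(2,+2) = 113.193068
Backward induction: V(k, j) = exp(-r*dt) * [p_u * V(k+1, j+1) + p_m * V(k+1, j) + p_d * V(k+1, j-1)]
  V(1,-1) = exp(-r*dt) * [p_u*0.000000 + p_m*0.000000 + p_d*0.000000] = 0.000000
  V(1,+0) = exp(-r*dt) * [p_u*42.025029 + p_m*0.000000 + p_d*0.000000] = 5.916061
  V(1,+1) = exp(-r*dt) * [p_u*113.193068 + p_m*42.025029 + p_d*0.000000] = 43.843051
  V(0,+0) = exp(-r*dt) * [p_u*43.843051 + p_m*5.916061 + p_d*0.000000] = 10.100779

Answer: Price = V(0,0) = 10.1008


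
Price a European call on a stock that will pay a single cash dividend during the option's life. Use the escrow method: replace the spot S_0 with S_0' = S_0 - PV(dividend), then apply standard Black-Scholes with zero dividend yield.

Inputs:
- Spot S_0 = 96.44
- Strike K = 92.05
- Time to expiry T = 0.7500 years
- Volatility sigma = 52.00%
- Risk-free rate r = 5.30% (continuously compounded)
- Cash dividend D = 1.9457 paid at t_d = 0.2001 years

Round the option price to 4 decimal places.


Answer: Price = 19.4974

Derivation:
PV(D) = D * exp(-r * t_d) = 1.9457 * 0.98945074 = 1.92517430
S_0' = S_0 - PV(D) = 96.4400 - 1.92517430 = 94.51482570
d1 = (ln(S_0'/K) + (r + sigma^2/2)*T) / (sigma*sqrt(T)) = 0.37211291
d2 = d1 - sigma*sqrt(T) = -0.07822030
exp(-rT) = 0.96102967
N(d1) = 0.64509561; N(d2) = 0.46882641
C = S_0' * N(d1) - K * exp(-rT) * N(d2) = 94.51482570 * 0.64509561 - 92.0500 * 0.96102967 * 0.46882641 = 19.4974


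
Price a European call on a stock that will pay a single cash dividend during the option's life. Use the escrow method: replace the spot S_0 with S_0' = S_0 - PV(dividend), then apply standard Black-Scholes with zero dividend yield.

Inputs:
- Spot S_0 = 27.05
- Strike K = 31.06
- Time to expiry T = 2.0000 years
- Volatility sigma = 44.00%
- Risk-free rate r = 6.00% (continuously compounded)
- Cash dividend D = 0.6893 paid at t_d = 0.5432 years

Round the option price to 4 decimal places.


PV(D) = D * exp(-r * t_d) = 0.6893 * 0.96793340 = 0.66719649
S_0' = S_0 - PV(D) = 27.0500 - 0.66719649 = 26.38280351
d1 = (ln(S_0'/K) + (r + sigma^2/2)*T) / (sigma*sqrt(T)) = 0.24168845
d2 = d1 - sigma*sqrt(T) = -0.38056552
exp(-rT) = 0.88692044
N(d1) = 0.59548921; N(d2) = 0.35176284
C = S_0' * N(d1) - K * exp(-rT) * N(d2) = 26.38280351 * 0.59548921 - 31.0600 * 0.88692044 * 0.35176284 = 6.0204

Answer: Price = 6.0204


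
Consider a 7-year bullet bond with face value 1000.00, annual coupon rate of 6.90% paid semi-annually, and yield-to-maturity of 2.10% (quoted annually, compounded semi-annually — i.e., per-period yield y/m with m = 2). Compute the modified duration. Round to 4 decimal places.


Answer: Modified duration = 5.8020

Derivation:
Coupon per period c = face * coupon_rate / m = 34.500000
Periods per year m = 2; per-period yield y/m = 0.010500
Number of cashflows N = 14
Cashflows (t years, CF_t, discount factor 1/(1+y/m)^(m*t), PV):
  t = 0.5000: CF_t = 34.500000, DF = 0.989609, PV = 34.141514
  t = 1.0000: CF_t = 34.500000, DF = 0.979326, PV = 33.786753
  t = 1.5000: CF_t = 34.500000, DF = 0.969150, PV = 33.435679
  t = 2.0000: CF_t = 34.500000, DF = 0.959080, PV = 33.088252
  t = 2.5000: CF_t = 34.500000, DF = 0.949114, PV = 32.744435
  t = 3.0000: CF_t = 34.500000, DF = 0.939252, PV = 32.404191
  t = 3.5000: CF_t = 34.500000, DF = 0.929492, PV = 32.067483
  t = 4.0000: CF_t = 34.500000, DF = 0.919834, PV = 31.734273
  t = 4.5000: CF_t = 34.500000, DF = 0.910276, PV = 31.404525
  t = 5.0000: CF_t = 34.500000, DF = 0.900818, PV = 31.078204
  t = 5.5000: CF_t = 34.500000, DF = 0.891457, PV = 30.755274
  t = 6.0000: CF_t = 34.500000, DF = 0.882194, PV = 30.435699
  t = 6.5000: CF_t = 34.500000, DF = 0.873027, PV = 30.119445
  t = 7.0000: CF_t = 1034.500000, DF = 0.863956, PV = 893.762328
Price P = sum_t PV_t = 1310.958055
First compute Macaulay numerator sum_t t * PV_t:
  t * PV_t at t = 0.5000: 17.070757
  t * PV_t at t = 1.0000: 33.786753
  t * PV_t at t = 1.5000: 50.153518
  t * PV_t at t = 2.0000: 66.176504
  t * PV_t at t = 2.5000: 81.861088
  t * PV_t at t = 3.0000: 97.212574
  t * PV_t at t = 3.5000: 112.236190
  t * PV_t at t = 4.0000: 126.937092
  t * PV_t at t = 4.5000: 141.320364
  t * PV_t at t = 5.0000: 155.391021
  t * PV_t at t = 5.5000: 169.154006
  t * PV_t at t = 6.0000: 182.614194
  t * PV_t at t = 6.5000: 195.776392
  t * PV_t at t = 7.0000: 6256.336294
Macaulay duration D = 7686.026747 / 1310.958055 = 5.862908
Modified duration = D / (1 + y/m) = 5.862908 / (1 + 0.010500) = 5.801987


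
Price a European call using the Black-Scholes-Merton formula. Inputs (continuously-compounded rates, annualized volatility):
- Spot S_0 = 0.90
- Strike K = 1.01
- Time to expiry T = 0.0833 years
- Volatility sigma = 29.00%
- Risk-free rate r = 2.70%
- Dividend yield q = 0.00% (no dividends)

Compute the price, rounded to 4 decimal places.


Answer: Price = 0.0033

Derivation:
d1 = (ln(S/K) + (r - q + 0.5*sigma^2) * T) / (sigma * sqrt(T)) = -1.30896335
d2 = d1 - sigma * sqrt(T) = -1.39266240
exp(-rT) = 0.99775343; exp(-qT) = 1.00000000
C = S_0 * exp(-qT) * N(d1) - K * exp(-rT) * N(d2)
N(d1) = 0.09527338; N(d2) = 0.08186095
C = 0.9000 * 1.00000000 * 0.09527338 - 1.0100 * 0.99775343 * 0.08186095 = 0.0033
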